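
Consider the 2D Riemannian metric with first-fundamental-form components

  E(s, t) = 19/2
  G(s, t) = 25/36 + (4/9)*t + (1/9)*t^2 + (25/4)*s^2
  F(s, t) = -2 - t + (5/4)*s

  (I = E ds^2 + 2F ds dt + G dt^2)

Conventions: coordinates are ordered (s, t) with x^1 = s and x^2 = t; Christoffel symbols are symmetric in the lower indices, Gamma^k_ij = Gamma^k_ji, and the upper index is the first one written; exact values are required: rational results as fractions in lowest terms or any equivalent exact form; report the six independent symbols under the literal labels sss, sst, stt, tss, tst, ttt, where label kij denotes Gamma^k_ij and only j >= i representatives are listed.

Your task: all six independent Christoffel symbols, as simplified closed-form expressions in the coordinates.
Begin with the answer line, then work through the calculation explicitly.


Answer: Gamma_sss = (-225*s + 180*t + 360)/(8325*s^2 + 360*s*t + 720*s + 8*t^2 + 32*t + 374), Gamma_sst = (-1125*s^2 + 900*s*t + 1800*s)/(8325*s^2 + 360*s*t + 720*s + 8*t^2 + 32*t + 374), Gamma_stt = (-5625*s^3 - 900*s^2 - 100*s*t^2 - 420*s*t - 665*s - 36)/(8325*s^2 + 360*s*t + 720*s + 8*t^2 + 32*t + 374), Gamma_tss = 1710/(8325*s^2 + 360*s*t + 720*s + 8*t^2 + 32*t + 374), Gamma_tst = 8550*s/(8325*s^2 + 360*s*t + 720*s + 8*t^2 + 32*t + 374), Gamma_ttt = (1125*s^2 - 900*s*t - 1620*s + 8*t + 16)/(8325*s^2 + 360*s*t + 720*s + 8*t^2 + 32*t + 374)

E = 19/2; F = -2 - t + (5/4)*s; G = 25/36 + (4/9)*t + (1/9)*t^2 + (25/4)*s^2
Gamma^k_ij = (1/2) g^{kl} (d_i g_jl + d_j g_il - d_l g_ij), with g^inv = (1/(EG-F^2)) [[G, -F], [-F, E]]
first partials: E_s = 0, E_t = 0, F_s = 5/4, F_t = -1, G_s = (25/2)*s, G_t = 4/9 + (2/9)*t
D = EG - F^2 = 187/72 + (2/9)*t + 5*s + (1/18)*t^2 + (5/2)*s*t + (925/16)*s^2
expanded: Gamma^s_ss = (G E_s - 2F F_s + F E_t)/(2D), Gamma^s_st = (G E_t - F G_s)/(2D), Gamma^s_tt = (2G F_t - G G_s - F G_t)/(2D), Gamma^t_ss = (2E F_s - E E_t - F E_s)/(2D), Gamma^t_st = (E G_s - F E_t)/(2D), Gamma^t_tt = (E G_t - 2F F_t + F G_s)/(2D); substitute and cancel common factors


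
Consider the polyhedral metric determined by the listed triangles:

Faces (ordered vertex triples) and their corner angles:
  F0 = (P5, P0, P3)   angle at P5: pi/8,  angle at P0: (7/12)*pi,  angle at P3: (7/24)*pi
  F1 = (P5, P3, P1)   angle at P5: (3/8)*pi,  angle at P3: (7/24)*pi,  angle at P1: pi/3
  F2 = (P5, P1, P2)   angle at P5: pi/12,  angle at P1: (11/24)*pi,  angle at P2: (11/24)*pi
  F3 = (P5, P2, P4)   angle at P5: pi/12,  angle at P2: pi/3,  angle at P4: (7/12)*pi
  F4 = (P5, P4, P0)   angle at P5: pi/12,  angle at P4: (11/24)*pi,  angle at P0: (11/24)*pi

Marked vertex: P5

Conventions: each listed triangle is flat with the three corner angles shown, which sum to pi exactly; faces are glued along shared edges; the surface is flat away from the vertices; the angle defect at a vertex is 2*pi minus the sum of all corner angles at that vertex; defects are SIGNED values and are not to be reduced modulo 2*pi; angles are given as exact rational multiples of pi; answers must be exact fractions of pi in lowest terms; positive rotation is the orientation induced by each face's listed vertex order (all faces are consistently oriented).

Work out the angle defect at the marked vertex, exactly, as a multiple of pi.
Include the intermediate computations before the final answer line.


Sum of corner angles at P5: (3/4)*pi
defect = 2*pi - (3/4)*pi

Answer: defect(P5) = (5/4)*pi


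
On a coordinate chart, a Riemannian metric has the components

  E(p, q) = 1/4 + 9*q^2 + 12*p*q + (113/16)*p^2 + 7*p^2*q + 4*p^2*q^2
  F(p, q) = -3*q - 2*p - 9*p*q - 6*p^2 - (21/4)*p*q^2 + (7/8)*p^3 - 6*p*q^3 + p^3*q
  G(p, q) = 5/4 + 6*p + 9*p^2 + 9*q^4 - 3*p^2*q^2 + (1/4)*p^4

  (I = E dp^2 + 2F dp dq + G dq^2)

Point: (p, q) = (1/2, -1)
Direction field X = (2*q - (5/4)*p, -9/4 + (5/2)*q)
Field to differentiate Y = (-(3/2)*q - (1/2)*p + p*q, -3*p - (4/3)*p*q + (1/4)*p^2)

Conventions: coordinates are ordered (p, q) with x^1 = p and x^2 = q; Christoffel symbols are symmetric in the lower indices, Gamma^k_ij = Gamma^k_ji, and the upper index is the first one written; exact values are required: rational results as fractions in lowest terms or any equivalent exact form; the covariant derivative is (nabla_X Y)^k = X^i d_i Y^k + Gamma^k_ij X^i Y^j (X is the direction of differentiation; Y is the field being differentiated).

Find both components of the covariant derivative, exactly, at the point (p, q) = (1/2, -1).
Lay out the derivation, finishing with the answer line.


E = 273/64, F = 343/64, G = 945/64 at the point
E_p = -127/16, E_q = -49/4, F_p = 53/32, F_q = -89/8, G_p = 97/8, G_q = -69/2
EG - F^2 = 8771/256;  g^inv = (256/8771) * [[945/64, -343/64], [-343/64, 273/64]]
first-kind symbols [ij,l] = (1/2)(d_i g_jl + d_j g_il - d_l g_ij): [pp,p] = E_p/2 = -127/32, [pp,q] = F_p - E_q/2 = 249/32, [pq,p] = E_q/2 = -49/8, [pq,q] = G_p/2 = 97/16, [qq,p] = F_q - G_p/2 = -275/16, [qq,q] = G_q/2 = -69/4
Gamma^p_ij = (G*[ij,p] - F*[ij,q])/(EG - F^2), Gamma^q_ij = (E*[ij,q] - F*[ij,p])/(EG - F^2)
Gamma_ppp = -14673/5012, Gamma_ppq = -2569/716, Gamma_pqq = -23601/5012, Gamma_qpp = 7967/5012, Gamma_qpq = 8585/5012, Gamma_qqq = 2711/5012
X = (-21/8, -19/4), Y = (3/4, -37/48) at the point

Answer: (nabla_X Y)^p = 9791/3584, (nabla_X Y)^q = 11111/3584


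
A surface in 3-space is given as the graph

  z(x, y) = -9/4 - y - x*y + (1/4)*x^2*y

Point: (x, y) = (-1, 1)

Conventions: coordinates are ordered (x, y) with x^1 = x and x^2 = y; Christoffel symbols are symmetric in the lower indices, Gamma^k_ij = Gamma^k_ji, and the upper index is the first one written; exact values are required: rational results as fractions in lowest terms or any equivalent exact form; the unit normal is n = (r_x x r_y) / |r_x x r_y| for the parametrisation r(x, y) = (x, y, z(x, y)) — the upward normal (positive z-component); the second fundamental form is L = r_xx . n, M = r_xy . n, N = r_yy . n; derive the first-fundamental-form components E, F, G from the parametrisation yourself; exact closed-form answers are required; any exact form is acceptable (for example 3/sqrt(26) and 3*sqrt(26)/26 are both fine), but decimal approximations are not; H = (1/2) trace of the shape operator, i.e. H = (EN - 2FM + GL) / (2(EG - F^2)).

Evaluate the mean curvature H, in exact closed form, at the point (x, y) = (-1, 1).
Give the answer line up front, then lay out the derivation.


Answer: H = -19*sqrt(53)/2809

z_x = -3/2, z_y = 1/4, z_xx = 1/2, z_xy = -3/2, z_yy = 0
E = 13/4, F = -3/8, G = 17/16; answer radicand W^2 = 53/16
unnormalised second-form numerators: l = 1/2, m = -3/2, n = 0; L = l/sqrt(53/16), and similarly M = m/sqrt(W^2), N = n/sqrt(W^2)
H = (E*n - 2*F*m + G*l) / (2*(EG - F^2)*sqrt(W^2)); E*n - 2*F*m + G*l = -19/32, EG - F^2 = 53/16, so H = (-19/212)/sqrt(53/16)


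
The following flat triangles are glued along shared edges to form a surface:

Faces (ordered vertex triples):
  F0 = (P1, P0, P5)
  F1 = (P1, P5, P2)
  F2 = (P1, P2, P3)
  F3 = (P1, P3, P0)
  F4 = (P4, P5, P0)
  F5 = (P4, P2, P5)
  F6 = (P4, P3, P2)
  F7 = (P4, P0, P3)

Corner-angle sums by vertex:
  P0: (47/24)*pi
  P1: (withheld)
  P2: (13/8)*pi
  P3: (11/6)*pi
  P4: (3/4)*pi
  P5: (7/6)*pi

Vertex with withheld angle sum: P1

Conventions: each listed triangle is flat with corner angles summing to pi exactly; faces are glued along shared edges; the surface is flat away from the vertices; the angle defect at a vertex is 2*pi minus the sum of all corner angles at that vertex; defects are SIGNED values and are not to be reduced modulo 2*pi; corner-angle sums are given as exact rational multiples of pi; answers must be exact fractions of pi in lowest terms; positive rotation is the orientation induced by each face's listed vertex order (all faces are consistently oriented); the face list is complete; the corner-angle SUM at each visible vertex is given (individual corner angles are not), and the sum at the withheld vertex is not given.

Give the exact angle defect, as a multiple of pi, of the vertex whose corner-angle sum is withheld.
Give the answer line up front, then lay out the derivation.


Answer: defect(P1) = (4/3)*pi

V = 6, E = 12, F = 8; chi = V - E + F = 2
Gauss-Bonnet: total defect = 2*pi*chi = 4*pi; visible defects sum to (8/3)*pi


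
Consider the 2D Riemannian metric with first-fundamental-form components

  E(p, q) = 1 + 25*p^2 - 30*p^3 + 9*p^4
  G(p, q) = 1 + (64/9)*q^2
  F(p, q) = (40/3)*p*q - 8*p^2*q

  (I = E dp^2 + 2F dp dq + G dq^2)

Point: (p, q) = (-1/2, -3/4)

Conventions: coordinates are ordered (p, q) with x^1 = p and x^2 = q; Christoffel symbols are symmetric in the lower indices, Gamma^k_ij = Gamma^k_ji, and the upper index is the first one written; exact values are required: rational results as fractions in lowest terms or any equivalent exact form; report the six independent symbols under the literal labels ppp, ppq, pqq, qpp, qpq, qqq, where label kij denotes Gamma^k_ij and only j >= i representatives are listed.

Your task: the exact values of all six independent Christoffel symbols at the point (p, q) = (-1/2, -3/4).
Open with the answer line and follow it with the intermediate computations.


Answer: Gamma_ppp = -416/249, Gamma_ppq = 0, Gamma_pqq = -416/747, Gamma_qpp = -256/249, Gamma_qpq = 0, Gamma_qqq = -256/747

E = 185/16, F = 13/2, G = 5 at the point
E_p = -52, E_q = 0, F_p = -16, F_q = -26/3, G_p = 0, G_q = -32/3
EG - F^2 = 249/16;  g^inv = (16/249) * [[5, -13/2], [-13/2, 185/16]]
first-kind symbols [ij,l] = (1/2)(d_i g_jl + d_j g_il - d_l g_ij): [pp,p] = E_p/2 = -26, [pp,q] = F_p - E_q/2 = -16, [pq,p] = E_q/2 = 0, [pq,q] = G_p/2 = 0, [qq,p] = F_q - G_p/2 = -26/3, [qq,q] = G_q/2 = -16/3
Gamma^p_ij = (G*[ij,p] - F*[ij,q])/(EG - F^2), Gamma^q_ij = (E*[ij,q] - F*[ij,p])/(EG - F^2)


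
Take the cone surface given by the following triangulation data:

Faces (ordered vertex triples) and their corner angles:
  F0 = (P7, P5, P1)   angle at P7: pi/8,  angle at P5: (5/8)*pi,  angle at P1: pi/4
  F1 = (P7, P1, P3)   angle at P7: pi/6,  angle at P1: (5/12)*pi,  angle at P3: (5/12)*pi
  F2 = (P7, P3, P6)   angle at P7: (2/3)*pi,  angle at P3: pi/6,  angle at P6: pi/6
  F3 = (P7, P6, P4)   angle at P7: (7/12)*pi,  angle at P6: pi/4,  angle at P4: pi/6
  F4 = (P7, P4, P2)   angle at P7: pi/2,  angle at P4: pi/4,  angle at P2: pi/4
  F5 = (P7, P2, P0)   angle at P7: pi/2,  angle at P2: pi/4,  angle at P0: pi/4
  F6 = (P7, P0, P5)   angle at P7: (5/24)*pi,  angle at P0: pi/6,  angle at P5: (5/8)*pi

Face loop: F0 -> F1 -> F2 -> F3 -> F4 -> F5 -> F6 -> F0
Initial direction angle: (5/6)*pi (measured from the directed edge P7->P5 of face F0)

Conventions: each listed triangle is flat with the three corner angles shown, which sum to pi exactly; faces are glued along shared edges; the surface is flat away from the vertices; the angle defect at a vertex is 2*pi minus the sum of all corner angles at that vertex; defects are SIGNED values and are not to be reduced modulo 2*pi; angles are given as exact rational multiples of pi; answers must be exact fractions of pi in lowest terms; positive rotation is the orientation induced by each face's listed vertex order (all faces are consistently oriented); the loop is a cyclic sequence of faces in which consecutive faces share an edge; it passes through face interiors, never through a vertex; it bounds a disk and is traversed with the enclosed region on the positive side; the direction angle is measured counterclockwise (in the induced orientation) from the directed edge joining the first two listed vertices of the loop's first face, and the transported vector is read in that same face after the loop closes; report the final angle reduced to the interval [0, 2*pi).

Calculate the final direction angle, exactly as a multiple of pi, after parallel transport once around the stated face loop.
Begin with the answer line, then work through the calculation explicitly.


Answer: final direction angle = pi/12

enclosed vertex P7: corner angles sum to (11/4)*pi, defect = 2*pi - (11/4)*pi = (-3/4)*pi
holonomy = initial angle + sum of enclosed defects (mod 2*pi), positive in the induced orientation
final angle = (5/6)*pi - (3/4)*pi = pi/12 (mod 2*pi)


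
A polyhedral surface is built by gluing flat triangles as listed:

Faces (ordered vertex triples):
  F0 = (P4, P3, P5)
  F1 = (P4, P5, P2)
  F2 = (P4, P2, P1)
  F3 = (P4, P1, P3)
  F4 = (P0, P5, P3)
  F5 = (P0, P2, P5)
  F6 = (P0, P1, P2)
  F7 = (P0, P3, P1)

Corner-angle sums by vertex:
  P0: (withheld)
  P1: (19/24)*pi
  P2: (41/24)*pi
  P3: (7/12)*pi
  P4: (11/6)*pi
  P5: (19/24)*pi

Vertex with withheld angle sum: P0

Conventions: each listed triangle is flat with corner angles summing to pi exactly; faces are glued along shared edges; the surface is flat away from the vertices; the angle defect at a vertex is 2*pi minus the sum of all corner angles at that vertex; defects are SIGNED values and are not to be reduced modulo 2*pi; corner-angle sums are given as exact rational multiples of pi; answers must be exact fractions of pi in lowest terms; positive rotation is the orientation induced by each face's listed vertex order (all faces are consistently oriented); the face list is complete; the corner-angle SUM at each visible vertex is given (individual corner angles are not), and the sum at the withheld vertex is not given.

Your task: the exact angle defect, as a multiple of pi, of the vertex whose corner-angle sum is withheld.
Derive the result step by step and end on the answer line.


V = 6, E = 12, F = 8; chi = V - E + F = 2
Gauss-Bonnet: total defect = 2*pi*chi = 4*pi; visible defects sum to (103/24)*pi

Answer: defect(P0) = (-7/24)*pi


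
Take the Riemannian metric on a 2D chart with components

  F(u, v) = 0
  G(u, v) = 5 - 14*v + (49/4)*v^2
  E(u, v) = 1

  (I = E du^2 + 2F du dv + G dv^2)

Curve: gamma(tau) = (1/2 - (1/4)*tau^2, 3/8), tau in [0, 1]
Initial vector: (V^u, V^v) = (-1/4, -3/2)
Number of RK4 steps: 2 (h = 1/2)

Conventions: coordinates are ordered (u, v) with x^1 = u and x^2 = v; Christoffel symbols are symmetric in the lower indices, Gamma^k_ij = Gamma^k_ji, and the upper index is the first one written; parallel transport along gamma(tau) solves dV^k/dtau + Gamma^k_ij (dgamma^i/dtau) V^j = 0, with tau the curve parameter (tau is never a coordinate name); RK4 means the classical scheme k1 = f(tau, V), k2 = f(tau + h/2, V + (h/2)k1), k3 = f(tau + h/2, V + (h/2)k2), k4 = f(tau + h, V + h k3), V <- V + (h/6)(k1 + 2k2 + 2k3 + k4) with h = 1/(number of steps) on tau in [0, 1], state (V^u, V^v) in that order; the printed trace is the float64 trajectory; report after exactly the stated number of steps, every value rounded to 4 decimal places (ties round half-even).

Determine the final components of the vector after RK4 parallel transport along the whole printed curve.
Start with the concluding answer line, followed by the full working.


Answer: V^u = -0.2500, V^v = -1.5000

gamma'(tau) = (-(1/2)*tau, 0); f(tau, V)^k = -Gamma^k_ij(gamma(tau)) gamma'^i(tau) V^j; h = 1/2; intermediate values shown to 6 dp
curve data and Christoffel symbols at the stage parameters:
  tau = 0.000000: gamma = (0.500000, 0.375000), gamma' = (0.000000, 0.000000); Gamma_uuu = 0.000000, Gamma_uuv = 0.000000, Gamma_uvv = 0.000000, Gamma_vuu = 0.000000, Gamma_vuv = 0.000000, Gamma_vvv = -1.633952
  tau = 0.250000: gamma = (0.484375, 0.375000), gamma' = (-0.125000, 0.000000); Gamma_uuu = 0.000000, Gamma_uuv = 0.000000, Gamma_uvv = 0.000000, Gamma_vuu = 0.000000, Gamma_vuv = 0.000000, Gamma_vvv = -1.633952
  tau = 0.500000: gamma = (0.437500, 0.375000), gamma' = (-0.250000, 0.000000); Gamma_uuu = 0.000000, Gamma_uuv = 0.000000, Gamma_uvv = 0.000000, Gamma_vuu = 0.000000, Gamma_vuv = 0.000000, Gamma_vvv = -1.633952
  tau = 0.750000: gamma = (0.359375, 0.375000), gamma' = (-0.375000, 0.000000); Gamma_uuu = 0.000000, Gamma_uuv = 0.000000, Gamma_uvv = 0.000000, Gamma_vuu = 0.000000, Gamma_vuv = 0.000000, Gamma_vvv = -1.633952
  tau = 1.000000: gamma = (0.250000, 0.375000), gamma' = (-0.500000, 0.000000); Gamma_uuu = 0.000000, Gamma_uuv = 0.000000, Gamma_uvv = 0.000000, Gamma_vuu = 0.000000, Gamma_vuv = 0.000000, Gamma_vvv = -1.633952
step 0: V^u = -0.2500, V^v = -1.5000
step 1: k1 = (0.000000, 0.000000), k2 = (0.000000, 0.000000), k3 = (0.000000, 0.000000), k4 = (0.000000, 0.000000); V <- V + (h/6)(k1 + 2k2 + 2k3 + k4): V^u = -0.2500, V^v = -1.5000
step 2: k1 = (0.000000, 0.000000), k2 = (0.000000, 0.000000), k3 = (0.000000, 0.000000), k4 = (0.000000, 0.000000); V <- V + (h/6)(k1 + 2k2 + 2k3 + k4): V^u = -0.2500, V^v = -1.5000


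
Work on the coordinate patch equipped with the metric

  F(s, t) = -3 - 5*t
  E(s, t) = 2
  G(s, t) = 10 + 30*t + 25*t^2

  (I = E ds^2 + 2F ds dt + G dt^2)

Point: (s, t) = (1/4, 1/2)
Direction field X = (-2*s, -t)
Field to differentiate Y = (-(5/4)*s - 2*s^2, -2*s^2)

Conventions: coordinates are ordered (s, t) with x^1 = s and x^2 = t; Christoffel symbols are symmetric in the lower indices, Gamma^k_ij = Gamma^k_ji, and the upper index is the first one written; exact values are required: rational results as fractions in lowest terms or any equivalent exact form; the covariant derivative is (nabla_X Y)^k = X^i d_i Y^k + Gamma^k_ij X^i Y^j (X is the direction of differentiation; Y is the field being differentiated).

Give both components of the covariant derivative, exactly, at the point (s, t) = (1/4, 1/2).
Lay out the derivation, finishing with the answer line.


E = 2, F = -11/2, G = 125/4 at the point
E_s = 0, E_t = 0, F_s = 0, F_t = -5, G_s = 0, G_t = 55
EG - F^2 = 129/4;  g^inv = (4/129) * [[125/4, 11/2], [11/2, 2]]
first-kind symbols [ij,l] = (1/2)(d_i g_jl + d_j g_il - d_l g_ij): [ss,s] = E_s/2 = 0, [ss,t] = F_s - E_t/2 = 0, [st,s] = E_t/2 = 0, [st,t] = G_s/2 = 0, [tt,s] = F_t - G_s/2 = -5, [tt,t] = G_t/2 = 55/2
Gamma^s_ij = (G*[ij,s] - F*[ij,t])/(EG - F^2), Gamma^t_ij = (E*[ij,t] - F*[ij,s])/(EG - F^2)
Gamma_sss = 0, Gamma_sst = 0, Gamma_stt = -20/129, Gamma_tss = 0, Gamma_tst = 0, Gamma_ttt = 110/129
X = (-1/2, -1/2), Y = (-7/16, -1/8) at the point

Answer: (nabla_X Y)^s = 1151/1032, (nabla_X Y)^t = 571/1032


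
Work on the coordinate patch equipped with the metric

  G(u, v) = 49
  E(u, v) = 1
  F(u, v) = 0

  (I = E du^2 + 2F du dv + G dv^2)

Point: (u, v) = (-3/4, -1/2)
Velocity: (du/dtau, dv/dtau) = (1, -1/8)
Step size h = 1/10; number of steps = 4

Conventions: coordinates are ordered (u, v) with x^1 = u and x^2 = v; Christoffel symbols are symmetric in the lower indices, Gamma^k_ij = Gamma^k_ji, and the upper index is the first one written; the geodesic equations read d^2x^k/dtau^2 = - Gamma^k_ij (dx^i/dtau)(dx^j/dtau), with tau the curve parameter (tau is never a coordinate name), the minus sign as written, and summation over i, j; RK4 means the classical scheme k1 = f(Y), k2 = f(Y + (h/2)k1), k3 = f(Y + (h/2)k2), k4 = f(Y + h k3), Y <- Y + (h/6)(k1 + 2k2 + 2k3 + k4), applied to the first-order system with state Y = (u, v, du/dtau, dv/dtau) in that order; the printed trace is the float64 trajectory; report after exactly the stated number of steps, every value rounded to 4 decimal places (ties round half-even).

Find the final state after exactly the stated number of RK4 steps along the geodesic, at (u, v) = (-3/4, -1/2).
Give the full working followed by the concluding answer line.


f(Y) = (du/dtau, dv/dtau, -Gamma^u_ij Y'^i Y'^j, -Gamma^v_ij Y'^i Y'^j) with the Gammas evaluated at the stage position; h = 0.100000; intermediate values shown to 6 dp
step 0: u = -0.7500, v = -0.5000, du/dtau = 1.0000, dv/dtau = -0.1250
step 1:
  k1: at (u, v) = (-0.750000, -0.500000), (du/dtau, dv/dtau) = (1.000000, -0.125000); Gamma_uuu = 0.000000, Gamma_uuv = 0.000000, Gamma_uvv = 0.000000, Gamma_vuu = 0.000000, Gamma_vuv = 0.000000, Gamma_vvv = 0.000000; k1 = (1.000000, -0.125000, 0.000000, 0.000000)
  k2: at (u, v) = (-0.700000, -0.506250), (du/dtau, dv/dtau) = (1.000000, -0.125000); Gamma_uuu = 0.000000, Gamma_uuv = 0.000000, Gamma_uvv = 0.000000, Gamma_vuu = 0.000000, Gamma_vuv = 0.000000, Gamma_vvv = 0.000000; k2 = (1.000000, -0.125000, 0.000000, 0.000000)
  k3: at (u, v) = (-0.700000, -0.506250), (du/dtau, dv/dtau) = (1.000000, -0.125000); Gamma_uuu = 0.000000, Gamma_uuv = 0.000000, Gamma_uvv = 0.000000, Gamma_vuu = 0.000000, Gamma_vuv = 0.000000, Gamma_vvv = 0.000000; k3 = (1.000000, -0.125000, 0.000000, 0.000000)
  k4: at (u, v) = (-0.650000, -0.512500), (du/dtau, dv/dtau) = (1.000000, -0.125000); Gamma_uuu = 0.000000, Gamma_uuv = 0.000000, Gamma_uvv = 0.000000, Gamma_vuu = 0.000000, Gamma_vuv = 0.000000, Gamma_vvv = 0.000000; k4 = (1.000000, -0.125000, 0.000000, 0.000000)
  Y <- Y + (h/6)(k1 + 2k2 + 2k3 + k4): u = -0.6500, v = -0.5125, du/dtau = 1.0000, dv/dtau = -0.1250
step 2:
  k1: at (u, v) = (-0.650000, -0.512500), (du/dtau, dv/dtau) = (1.000000, -0.125000); Gamma_uuu = 0.000000, Gamma_uuv = 0.000000, Gamma_uvv = 0.000000, Gamma_vuu = 0.000000, Gamma_vuv = 0.000000, Gamma_vvv = 0.000000; k1 = (1.000000, -0.125000, 0.000000, 0.000000)
  k2: at (u, v) = (-0.600000, -0.518750), (du/dtau, dv/dtau) = (1.000000, -0.125000); Gamma_uuu = 0.000000, Gamma_uuv = 0.000000, Gamma_uvv = 0.000000, Gamma_vuu = 0.000000, Gamma_vuv = 0.000000, Gamma_vvv = 0.000000; k2 = (1.000000, -0.125000, 0.000000, 0.000000)
  k3: at (u, v) = (-0.600000, -0.518750), (du/dtau, dv/dtau) = (1.000000, -0.125000); Gamma_uuu = 0.000000, Gamma_uuv = 0.000000, Gamma_uvv = 0.000000, Gamma_vuu = 0.000000, Gamma_vuv = 0.000000, Gamma_vvv = 0.000000; k3 = (1.000000, -0.125000, 0.000000, 0.000000)
  k4: at (u, v) = (-0.550000, -0.525000), (du/dtau, dv/dtau) = (1.000000, -0.125000); Gamma_uuu = 0.000000, Gamma_uuv = 0.000000, Gamma_uvv = 0.000000, Gamma_vuu = 0.000000, Gamma_vuv = 0.000000, Gamma_vvv = 0.000000; k4 = (1.000000, -0.125000, 0.000000, 0.000000)
  Y <- Y + (h/6)(k1 + 2k2 + 2k3 + k4): u = -0.5500, v = -0.5250, du/dtau = 1.0000, dv/dtau = -0.1250
step 3:
  k1: at (u, v) = (-0.550000, -0.525000), (du/dtau, dv/dtau) = (1.000000, -0.125000); Gamma_uuu = 0.000000, Gamma_uuv = 0.000000, Gamma_uvv = 0.000000, Gamma_vuu = 0.000000, Gamma_vuv = 0.000000, Gamma_vvv = 0.000000; k1 = (1.000000, -0.125000, 0.000000, 0.000000)
  k2: at (u, v) = (-0.500000, -0.531250), (du/dtau, dv/dtau) = (1.000000, -0.125000); Gamma_uuu = 0.000000, Gamma_uuv = 0.000000, Gamma_uvv = 0.000000, Gamma_vuu = 0.000000, Gamma_vuv = 0.000000, Gamma_vvv = 0.000000; k2 = (1.000000, -0.125000, 0.000000, 0.000000)
  k3: at (u, v) = (-0.500000, -0.531250), (du/dtau, dv/dtau) = (1.000000, -0.125000); Gamma_uuu = 0.000000, Gamma_uuv = 0.000000, Gamma_uvv = 0.000000, Gamma_vuu = 0.000000, Gamma_vuv = 0.000000, Gamma_vvv = 0.000000; k3 = (1.000000, -0.125000, 0.000000, 0.000000)
  k4: at (u, v) = (-0.450000, -0.537500), (du/dtau, dv/dtau) = (1.000000, -0.125000); Gamma_uuu = 0.000000, Gamma_uuv = 0.000000, Gamma_uvv = 0.000000, Gamma_vuu = 0.000000, Gamma_vuv = 0.000000, Gamma_vvv = 0.000000; k4 = (1.000000, -0.125000, 0.000000, 0.000000)
  Y <- Y + (h/6)(k1 + 2k2 + 2k3 + k4): u = -0.4500, v = -0.5375, du/dtau = 1.0000, dv/dtau = -0.1250
step 4:
  k1: at (u, v) = (-0.450000, -0.537500), (du/dtau, dv/dtau) = (1.000000, -0.125000); Gamma_uuu = 0.000000, Gamma_uuv = 0.000000, Gamma_uvv = 0.000000, Gamma_vuu = 0.000000, Gamma_vuv = 0.000000, Gamma_vvv = 0.000000; k1 = (1.000000, -0.125000, 0.000000, 0.000000)
  k2: at (u, v) = (-0.400000, -0.543750), (du/dtau, dv/dtau) = (1.000000, -0.125000); Gamma_uuu = 0.000000, Gamma_uuv = 0.000000, Gamma_uvv = 0.000000, Gamma_vuu = 0.000000, Gamma_vuv = 0.000000, Gamma_vvv = 0.000000; k2 = (1.000000, -0.125000, 0.000000, 0.000000)
  k3: at (u, v) = (-0.400000, -0.543750), (du/dtau, dv/dtau) = (1.000000, -0.125000); Gamma_uuu = 0.000000, Gamma_uuv = 0.000000, Gamma_uvv = 0.000000, Gamma_vuu = 0.000000, Gamma_vuv = 0.000000, Gamma_vvv = 0.000000; k3 = (1.000000, -0.125000, 0.000000, 0.000000)
  k4: at (u, v) = (-0.350000, -0.550000), (du/dtau, dv/dtau) = (1.000000, -0.125000); Gamma_uuu = 0.000000, Gamma_uuv = 0.000000, Gamma_uvv = 0.000000, Gamma_vuu = 0.000000, Gamma_vuv = 0.000000, Gamma_vvv = 0.000000; k4 = (1.000000, -0.125000, 0.000000, 0.000000)
  Y <- Y + (h/6)(k1 + 2k2 + 2k3 + k4): u = -0.3500, v = -0.5500, du/dtau = 1.0000, dv/dtau = -0.1250

Answer: u = -0.3500, v = -0.5500, du/dtau = 1.0000, dv/dtau = -0.1250


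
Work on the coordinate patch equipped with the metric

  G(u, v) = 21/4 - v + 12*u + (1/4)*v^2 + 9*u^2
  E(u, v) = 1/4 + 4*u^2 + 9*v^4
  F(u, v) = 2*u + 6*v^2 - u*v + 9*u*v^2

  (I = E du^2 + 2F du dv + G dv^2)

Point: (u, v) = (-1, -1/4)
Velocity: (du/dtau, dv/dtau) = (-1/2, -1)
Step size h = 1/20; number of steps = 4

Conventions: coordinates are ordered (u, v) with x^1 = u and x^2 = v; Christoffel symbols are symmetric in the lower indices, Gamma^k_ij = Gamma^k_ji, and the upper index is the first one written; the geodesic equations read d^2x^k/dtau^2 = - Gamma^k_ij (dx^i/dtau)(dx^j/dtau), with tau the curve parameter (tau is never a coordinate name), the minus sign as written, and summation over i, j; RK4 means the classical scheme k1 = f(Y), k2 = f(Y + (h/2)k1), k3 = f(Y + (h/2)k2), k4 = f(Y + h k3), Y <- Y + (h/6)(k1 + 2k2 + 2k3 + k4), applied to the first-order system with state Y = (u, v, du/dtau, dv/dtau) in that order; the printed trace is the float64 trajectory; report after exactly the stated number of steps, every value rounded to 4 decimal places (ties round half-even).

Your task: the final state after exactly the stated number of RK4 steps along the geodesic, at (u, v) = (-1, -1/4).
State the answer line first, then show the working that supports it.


Answer: u = -1.1140, v = -0.4427, du/dtau = -0.6292, dv/dtau = -0.9264

f(Y) = (du/dtau, dv/dtau, -Gamma^u_ij Y'^i Y'^j, -Gamma^v_ij Y'^i Y'^j) with the Gammas evaluated at the stage position; h = 0.050000; intermediate values shown to 6 dp
step 0: u = -1.0000, v = -0.2500, du/dtau = -0.5000, dv/dtau = -1.0000
step 1:
  k1: at (u, v) = (-1.000000, -0.250000), (du/dtau, dv/dtau) = (-0.500000, -1.000000); Gamma_uuu = -0.521136, Gamma_uuv = -1.657563, Gamma_uvv = 2.576211, Gamma_vuu = 0.724862, Gamma_vuv = -2.798633, Gamma_vvv = 2.272602; k1 = (-0.500000, -1.000000, -0.788364, 0.344815)
  k2: at (u, v) = (-1.012500, -0.275000), (du/dtau, dv/dtau) = (-0.519709, -0.991380); Gamma_uuu = -0.424044, Gamma_uuv = -1.745435, Gamma_uvv = 2.721511, Gamma_vuu = 0.859972, Gamma_vuv = -2.878987, Gamma_vvv = 2.419817; k2 = (-0.519709, -0.991380, -0.761662, 0.356121)
  k3: at (u, v) = (-1.012993, -0.274784), (du/dtau, dv/dtau) = (-0.519042, -0.991097); Gamma_uuu = -0.426304, Gamma_uuv = -1.741749, Gamma_uvv = 2.718133, Gamma_vuu = 0.855894, Gamma_vuv = -2.874588, Gamma_vvv = 2.414863; k3 = (-0.519042, -0.991097, -0.763118, 0.354857)
  k4: at (u, v) = (-1.025952, -0.299555), (du/dtau, dv/dtau) = (-0.538156, -0.982257); Gamma_uuu = -0.317351, Gamma_uuv = -1.840879, Gamma_uvv = 2.869818, Gamma_vuu = 1.006015, Gamma_vuv = -2.966892, Gamma_vvv = 2.570956; k4 = (-0.538156, -0.982257, -0.730771, 0.364756)
  Y <- Y + (h/6)(k1 + 2k2 + 2k3 + k4): u = -1.0260, v = -0.2996, du/dtau = -0.5381, dv/dtau = -0.9822
step 2:
  k1: at (u, v) = (-1.025964, -0.299560), (du/dtau, dv/dtau) = (-0.538072, -0.982237); Gamma_uuu = -0.317351, Gamma_uuv = -1.840855, Gamma_uvv = 2.869816, Gamma_vuu = 1.006000, Gamma_vuv = -2.966854, Gamma_vvv = 2.570931; k1 = (-0.538072, -0.982237, -0.731052, 0.364384)
  k2: at (u, v) = (-1.039416, -0.324116), (du/dtau, dv/dtau) = (-0.556349, -0.973128); Gamma_uuu = -0.195585, Gamma_uuv = -1.951701, Gamma_uvv = 3.028007, Gamma_vuu = 1.171946, Gamma_vuv = -3.071825, Gamma_vvv = 2.736346; k2 = (-0.556349, -0.973128, -0.693621, 0.372159)
  k3: at (u, v) = (-1.039873, -0.323888), (du/dtau, dv/dtau) = (-0.555413, -0.972933); Gamma_uuu = -0.198775, Gamma_uuv = -1.947301, Gamma_uvv = 3.023970, Gamma_vuu = 1.166650, Gamma_vuv = -3.066500, Gamma_vvv = 2.730569; k3 = (-0.555413, -0.972933, -0.696605, 0.369502)
  k4: at (u, v) = (-1.053734, -0.348207), (du/dtau, dv/dtau) = (-0.572903, -0.963762); Gamma_uuu = -0.064145, Gamma_uuv = -2.069758, Gamma_uvv = 3.188166, Gamma_vuu = 1.348234, Gamma_vuv = -3.184245, Gamma_vvv = 2.905132; k4 = (-0.572903, -0.963762, -0.654635, 0.375401)
  Y <- Y + (h/6)(k1 + 2k2 + 2k3 + k4): u = -1.0538, v = -0.3482, du/dtau = -0.5728, dv/dtau = -0.9637
step 3:
  k1: at (u, v) = (-1.053751, -0.348211), (du/dtau, dv/dtau) = (-0.572790, -0.963711); Gamma_uuu = -0.064178, Gamma_uuv = -2.069692, Gamma_uvv = 3.188127, Gamma_vuu = 1.348165, Gamma_vuv = -3.184152, Gamma_vvv = 2.905053; k1 = (-0.572790, -0.963711, -0.654925, 0.374977)
  k2: at (u, v) = (-1.068071, -0.372304), (du/dtau, dv/dtau) = (-0.589163, -0.954337); Gamma_uuu = 0.084158, Gamma_uuv = -2.203977, Gamma_uvv = 3.358239, Gamma_vuu = 1.546165, Gamma_vuv = -3.315226, Gamma_vvv = 3.088948; k2 = (-0.589163, -0.954337, -0.609340, 0.378059)
  k3: at (u, v) = (-1.068480, -0.372070), (du/dtau, dv/dtau) = (-0.588024, -0.954260); Gamma_uuu = 0.079996, Gamma_uuv = -2.198894, Gamma_uvv = 3.353626, Gamma_vuu = 1.539642, Gamma_vuv = -3.309017, Gamma_vvv = 3.082450; k3 = (-0.588024, -0.954260, -0.613792, 0.374280)
  k4: at (u, v) = (-1.083152, -0.395924), (du/dtau, dv/dtau) = (-0.603480, -0.944997); Gamma_uuu = 0.242174, Gamma_uuv = -2.344982, Gamma_uvv = 3.529297, Gamma_vuu = 1.754219, Gamma_vuv = -3.453768, Gamma_vvv = 3.275718; k4 = (-0.603480, -0.944997, -0.565306, 0.375130)
  Y <- Y + (h/6)(k1 + 2k2 + 2k3 + k4): u = -1.0832, v = -0.3959, du/dtau = -0.6033, dv/dtau = -0.9449
step 4:
  k1: at (u, v) = (-1.083173, -0.395927), (du/dtau, dv/dtau) = (-0.603344, -0.944922); Gamma_uuu = 0.242088, Gamma_uuv = -2.344860, Gamma_uvv = 3.529208, Gamma_vuu = 1.754069, Gamma_vuv = -3.453602, Gamma_vvv = 3.275568; k1 = (-0.603344, -0.944922, -0.565602, 0.374686)
  k2: at (u, v) = (-1.098257, -0.419550), (du/dtau, dv/dtau) = (-0.617484, -0.935554); Gamma_uuu = 0.418763, Gamma_uuv = -2.502691, Gamma_uvv = 3.710120, Gamma_vuu = 1.985891, Gamma_vuv = -3.612354, Gamma_vvv = 3.478087; k2 = (-0.617484, -0.935554, -0.515436, 0.372212)
  k3: at (u, v) = (-1.098610, -0.419316), (du/dtau, dv/dtau) = (-0.616230, -0.935616); Gamma_uuu = 0.413682, Gamma_uuv = -2.497035, Gamma_uvv = 3.705082, Gamma_vuu = 1.978247, Gamma_vuv = -3.605388, Gamma_vvv = 3.471047; k3 = (-0.616230, -0.935616, -0.521081, 0.367714)
  k4: at (u, v) = (-1.113985, -0.442708), (du/dtau, dv/dtau) = (-0.629398, -0.926536); Gamma_uuu = 0.605222, Gamma_uuv = -2.666797, Gamma_uvv = 3.891149, Gamma_vuu = 2.228014, Gamma_vuv = -3.778855, Gamma_vvv = 3.683201; k4 = (-0.629398, -0.926536, -0.469843, 0.362833)
  Y <- Y + (h/6)(k1 + 2k2 + 2k3 + k4): u = -1.1140, v = -0.4427, du/dtau = -0.6292, dv/dtau = -0.9264


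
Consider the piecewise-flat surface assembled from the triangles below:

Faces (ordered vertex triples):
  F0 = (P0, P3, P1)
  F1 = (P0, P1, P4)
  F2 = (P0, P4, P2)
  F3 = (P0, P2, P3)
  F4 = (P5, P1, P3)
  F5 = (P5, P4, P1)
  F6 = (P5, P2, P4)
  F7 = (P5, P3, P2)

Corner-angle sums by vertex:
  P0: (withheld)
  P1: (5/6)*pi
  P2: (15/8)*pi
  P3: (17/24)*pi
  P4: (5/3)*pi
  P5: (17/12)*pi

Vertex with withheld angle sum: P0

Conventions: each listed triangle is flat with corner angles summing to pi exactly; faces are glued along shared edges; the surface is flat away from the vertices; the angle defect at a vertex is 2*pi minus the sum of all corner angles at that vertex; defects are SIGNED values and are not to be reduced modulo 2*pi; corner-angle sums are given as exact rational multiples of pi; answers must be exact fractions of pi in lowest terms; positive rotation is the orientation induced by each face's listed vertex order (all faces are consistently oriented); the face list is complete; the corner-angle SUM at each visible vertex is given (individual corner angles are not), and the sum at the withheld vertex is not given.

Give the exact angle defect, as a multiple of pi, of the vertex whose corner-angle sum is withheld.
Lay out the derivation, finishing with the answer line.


V = 6, E = 12, F = 8; chi = V - E + F = 2
Gauss-Bonnet: total defect = 2*pi*chi = 4*pi; visible defects sum to (7/2)*pi

Answer: defect(P0) = pi/2


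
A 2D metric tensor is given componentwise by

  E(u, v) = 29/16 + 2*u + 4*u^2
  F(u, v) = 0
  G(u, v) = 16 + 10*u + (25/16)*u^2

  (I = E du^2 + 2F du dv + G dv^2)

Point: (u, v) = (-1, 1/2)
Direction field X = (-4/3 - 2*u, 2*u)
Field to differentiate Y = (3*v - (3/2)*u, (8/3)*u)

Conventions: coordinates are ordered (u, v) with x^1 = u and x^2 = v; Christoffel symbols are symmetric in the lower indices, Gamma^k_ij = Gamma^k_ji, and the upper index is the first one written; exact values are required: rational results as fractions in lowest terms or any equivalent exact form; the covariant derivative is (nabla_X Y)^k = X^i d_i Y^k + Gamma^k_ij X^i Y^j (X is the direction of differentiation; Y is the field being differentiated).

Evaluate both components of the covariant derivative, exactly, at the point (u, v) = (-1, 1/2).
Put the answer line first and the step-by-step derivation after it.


Answer: (nabla_X Y)^u = -2449/183, (nabla_X Y)^v = -58/33

E = 61/16, F = 0, G = 121/16 at the point
E_u = -6, E_v = 0, F_u = 0, F_v = 0, G_u = 55/8, G_v = 0
EG - F^2 = 7381/256;  g^inv = (256/7381) * [[121/16, 0], [0, 61/16]]
first-kind symbols [ij,l] = (1/2)(d_i g_jl + d_j g_il - d_l g_ij): [uu,u] = E_u/2 = -3, [uu,v] = F_u - E_v/2 = 0, [uv,u] = E_v/2 = 0, [uv,v] = G_u/2 = 55/16, [vv,u] = F_v - G_u/2 = -55/16, [vv,v] = G_v/2 = 0
Gamma^u_ij = (G*[ij,u] - F*[ij,v])/(EG - F^2), Gamma^v_ij = (E*[ij,v] - F*[ij,u])/(EG - F^2)
Gamma_uuu = -48/61, Gamma_uuv = 0, Gamma_uvv = -55/61, Gamma_vuu = 0, Gamma_vuv = 5/11, Gamma_vvv = 0
X = (2/3, -2), Y = (3, -8/3) at the point


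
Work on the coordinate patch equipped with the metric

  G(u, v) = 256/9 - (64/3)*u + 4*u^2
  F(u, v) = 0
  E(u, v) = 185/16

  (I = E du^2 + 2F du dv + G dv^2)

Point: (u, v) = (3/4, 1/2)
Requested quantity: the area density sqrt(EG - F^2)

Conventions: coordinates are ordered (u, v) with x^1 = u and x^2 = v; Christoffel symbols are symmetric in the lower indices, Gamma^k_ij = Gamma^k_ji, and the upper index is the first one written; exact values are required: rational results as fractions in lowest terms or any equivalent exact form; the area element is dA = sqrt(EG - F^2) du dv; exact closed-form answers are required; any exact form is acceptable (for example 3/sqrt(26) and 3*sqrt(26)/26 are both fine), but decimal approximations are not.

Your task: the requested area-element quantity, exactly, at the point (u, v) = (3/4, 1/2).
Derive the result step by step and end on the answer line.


E = 185/16, F = 0, G = 529/36; EG - F^2 = 97865/576

Answer: sqrt(EG - F^2) = 23*sqrt(185)/24


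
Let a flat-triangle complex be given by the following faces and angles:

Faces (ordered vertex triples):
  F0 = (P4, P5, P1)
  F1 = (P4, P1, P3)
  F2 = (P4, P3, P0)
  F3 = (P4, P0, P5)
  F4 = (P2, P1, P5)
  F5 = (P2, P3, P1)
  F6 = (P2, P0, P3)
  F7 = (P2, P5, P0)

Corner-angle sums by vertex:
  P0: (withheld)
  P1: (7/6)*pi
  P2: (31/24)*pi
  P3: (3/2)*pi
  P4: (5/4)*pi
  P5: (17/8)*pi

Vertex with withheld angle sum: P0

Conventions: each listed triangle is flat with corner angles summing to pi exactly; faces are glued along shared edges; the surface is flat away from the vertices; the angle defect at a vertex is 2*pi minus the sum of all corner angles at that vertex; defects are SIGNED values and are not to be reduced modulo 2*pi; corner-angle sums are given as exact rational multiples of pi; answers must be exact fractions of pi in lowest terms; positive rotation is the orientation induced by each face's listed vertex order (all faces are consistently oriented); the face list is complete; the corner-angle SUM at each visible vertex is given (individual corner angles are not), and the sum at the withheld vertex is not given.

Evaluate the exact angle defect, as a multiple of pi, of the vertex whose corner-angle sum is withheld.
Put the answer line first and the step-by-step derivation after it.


Answer: defect(P0) = (4/3)*pi

V = 6, E = 12, F = 8; chi = V - E + F = 2
Gauss-Bonnet: total defect = 2*pi*chi = 4*pi; visible defects sum to (8/3)*pi


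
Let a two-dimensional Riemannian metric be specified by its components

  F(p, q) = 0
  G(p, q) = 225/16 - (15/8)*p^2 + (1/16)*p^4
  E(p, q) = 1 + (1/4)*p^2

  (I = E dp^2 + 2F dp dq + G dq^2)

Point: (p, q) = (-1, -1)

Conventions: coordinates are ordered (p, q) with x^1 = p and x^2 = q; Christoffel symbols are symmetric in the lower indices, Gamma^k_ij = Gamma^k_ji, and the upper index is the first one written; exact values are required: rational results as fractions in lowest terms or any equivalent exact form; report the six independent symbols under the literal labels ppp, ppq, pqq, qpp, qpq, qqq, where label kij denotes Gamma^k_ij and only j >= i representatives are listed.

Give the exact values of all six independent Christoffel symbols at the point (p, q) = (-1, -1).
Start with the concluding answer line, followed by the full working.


Answer: Gamma_ppp = -1/5, Gamma_ppq = 0, Gamma_pqq = -7/5, Gamma_qpp = 0, Gamma_qpq = 1/7, Gamma_qqq = 0

E = 5/4, F = 0, G = 49/4 at the point
E_p = -1/2, E_q = 0, F_p = 0, F_q = 0, G_p = 7/2, G_q = 0
EG - F^2 = 245/16;  g^inv = (16/245) * [[49/4, 0], [0, 5/4]]
first-kind symbols [ij,l] = (1/2)(d_i g_jl + d_j g_il - d_l g_ij): [pp,p] = E_p/2 = -1/4, [pp,q] = F_p - E_q/2 = 0, [pq,p] = E_q/2 = 0, [pq,q] = G_p/2 = 7/4, [qq,p] = F_q - G_p/2 = -7/4, [qq,q] = G_q/2 = 0
Gamma^p_ij = (G*[ij,p] - F*[ij,q])/(EG - F^2), Gamma^q_ij = (E*[ij,q] - F*[ij,p])/(EG - F^2)


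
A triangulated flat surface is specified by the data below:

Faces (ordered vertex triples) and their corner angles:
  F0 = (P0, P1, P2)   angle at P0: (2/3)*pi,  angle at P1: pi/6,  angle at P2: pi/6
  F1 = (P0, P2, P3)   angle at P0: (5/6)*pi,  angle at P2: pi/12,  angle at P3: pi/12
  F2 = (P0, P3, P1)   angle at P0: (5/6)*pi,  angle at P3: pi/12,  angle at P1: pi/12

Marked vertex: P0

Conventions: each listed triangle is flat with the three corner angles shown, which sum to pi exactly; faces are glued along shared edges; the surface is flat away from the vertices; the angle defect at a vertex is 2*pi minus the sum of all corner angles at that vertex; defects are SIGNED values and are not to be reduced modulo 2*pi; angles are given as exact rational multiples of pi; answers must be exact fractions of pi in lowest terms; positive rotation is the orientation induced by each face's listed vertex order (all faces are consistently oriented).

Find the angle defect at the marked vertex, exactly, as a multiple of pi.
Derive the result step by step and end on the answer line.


Sum of corner angles at P0: (7/3)*pi
defect = 2*pi - (7/3)*pi

Answer: defect(P0) = -pi/3


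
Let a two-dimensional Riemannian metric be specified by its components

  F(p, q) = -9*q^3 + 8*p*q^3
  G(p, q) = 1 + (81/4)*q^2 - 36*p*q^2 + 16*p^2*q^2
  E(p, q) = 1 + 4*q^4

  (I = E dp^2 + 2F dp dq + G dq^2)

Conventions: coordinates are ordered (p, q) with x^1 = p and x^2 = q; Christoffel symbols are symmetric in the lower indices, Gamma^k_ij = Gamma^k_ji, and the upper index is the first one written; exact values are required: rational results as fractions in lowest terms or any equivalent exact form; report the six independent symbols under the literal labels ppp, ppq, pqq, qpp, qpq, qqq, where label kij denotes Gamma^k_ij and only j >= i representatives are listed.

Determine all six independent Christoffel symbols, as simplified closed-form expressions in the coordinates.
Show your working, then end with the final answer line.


E = 1 + 4*q^4; F = -9*q^3 + 8*p*q^3; G = 1 + (81/4)*q^2 - 36*p*q^2 + 16*p^2*q^2
Gamma^k_ij = (1/2) g^{kl} (d_i g_jl + d_j g_il - d_l g_ij), with g^inv = (1/(EG-F^2)) [[G, -F], [-F, E]]
first partials: E_p = 0, E_q = 16*q^3, F_p = 8*q^3, F_q = -27*q^2 + 24*p*q^2, G_p = -36*q^2 + 32*p*q^2, G_q = (81/2)*q - 72*p*q + 32*p^2*q
D = EG - F^2 = 1 + (81/4)*q^2 - 36*p*q^2 + 4*q^4 + 16*p^2*q^2
expanded: Gamma^p_pp = (G E_p - 2F F_p + F E_q)/(2D), Gamma^p_pq = (G E_q - F G_p)/(2D), Gamma^p_qq = (2G F_q - G G_p - F G_q)/(2D), Gamma^q_pp = (2E F_p - E E_q - F E_p)/(2D), Gamma^q_pq = (E G_p - F E_q)/(2D), Gamma^q_qq = (E G_q - 2F F_q + F G_p)/(2D); substitute and cancel common factors

Answer: Gamma_ppp = 0, Gamma_ppq = 32*q^3/(64*p^2*q^2 - 144*p*q^2 + 16*q^4 + 81*q^2 + 4), Gamma_pqq = (32*p*q^2 - 36*q^2)/(64*p^2*q^2 - 144*p*q^2 + 16*q^4 + 81*q^2 + 4), Gamma_qpp = 0, Gamma_qpq = (64*p*q^2 - 72*q^2)/(64*p^2*q^2 - 144*p*q^2 + 16*q^4 + 81*q^2 + 4), Gamma_qqq = (64*p^2*q - 144*p*q + 81*q)/(64*p^2*q^2 - 144*p*q^2 + 16*q^4 + 81*q^2 + 4)
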